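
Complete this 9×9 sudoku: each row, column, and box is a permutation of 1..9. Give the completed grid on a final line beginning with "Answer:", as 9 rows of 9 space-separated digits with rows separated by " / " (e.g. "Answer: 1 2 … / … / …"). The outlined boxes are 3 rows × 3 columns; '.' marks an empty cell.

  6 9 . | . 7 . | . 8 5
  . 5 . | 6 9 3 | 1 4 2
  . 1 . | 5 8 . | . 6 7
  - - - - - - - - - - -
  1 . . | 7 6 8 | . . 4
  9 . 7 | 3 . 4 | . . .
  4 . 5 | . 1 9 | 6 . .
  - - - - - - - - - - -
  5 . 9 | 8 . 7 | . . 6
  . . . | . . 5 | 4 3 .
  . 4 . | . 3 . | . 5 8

Step 1. [r8c5∈{2}] r8c5 has the single candidate 2. So r8c5=2.
Step 2. [r7c7∈{2}] r7c7's peers cover all but 2 ⇒ r7c7=2.
Step 3. [r8c2∈{6,7,8}] across col 2, 7 lands solely at r8c2 ⇒ r8c2=7.
Step 4. [r3c1∈{2,3}] col 1 places 3 nowhere but r3c1, so r3c1=3.
Step 5. [r4c3∈{2,3}] r4c3 is the only open cell in col 3 admitting 3, so r4c3=3.
Step 6. [r1c4∈{1,2,4}] across col 4, 4 lands solely at r1c4. So r1c4=4.
Step 7. [r1c3∈{2}] nothing but 2 survives at r1c3 ⇒ r1c3=2.
Step 8. [r8c3∈{1,6,8}] r8c3 is the only open cell in row 8 admitting 6 ⇒ r8c3=6.
Step 9. [r8c9∈{1,9}] col 9 places 9 nowhere but r8c9 ⇒ r8c9=9.
Step 10. [r4c2∈{2}] nothing but 2 survives at r4c2 ⇒ r4c2=2.
Step 11. [r5c7∈{5,8}] across col 7, 8 lands solely at r5c7 ⇒ r5c7=8.
Step 12. [r8c4∈{1}] nothing but 1 survives at r8c4. So r8c4=1.
Step 13. [r5c8∈{1,2}] 2 has one home in row 5: r5c8 ⇒ r5c8=2.
Step 14. [r2c3∈{8}] only 8 remains possible at r2c3 ⇒ r2c3=8.
Step 15. [r3c7∈{9}] r3c7's peers cover all but 9. So r3c7=9.
Step 16. [r2c1∈{7}] r2c1 is down to just 7. So r2c1=7.
Step 17. [r9c7∈{7}] only 7 remains possible at r9c7, so r9c7=7.
Step 18. [r9c4∈{9}] nothing but 9 survives at r9c4. So r9c4=9.
Step 19. [r6c8∈{7}] only 7 remains possible at r6c8. So r6c8=7.
Step 20. [r8c1∈{8}] r8c1's peers cover all but 8. So r8c1=8.
Step 21. [r9c1∈{2}] r9c1's peers cover all but 2, so r9c1=2.
Step 22. [r6c2∈{8}] only 8 remains possible at r6c2 ⇒ r6c2=8.
Step 23. [r4c7∈{5}] r4c7's peers cover all but 5 ⇒ r4c7=5.
Step 24. [r5c9∈{1}] r5c9's peers cover all but 1, so r5c9=1.
Step 25. [r9c6∈{6}] r9c6 has the single candidate 6. So r9c6=6.
Step 26. [r3c6∈{2}] nothing but 2 survives at r3c6, so r3c6=2.
Step 27. [r1c6∈{1}] r1c6 has the single candidate 1. So r1c6=1.
Step 28. [r7c8∈{1}] r7c8 is down to just 1. So r7c8=1.
Step 29. [r3c3∈{4}] r3c3 is down to just 4. So r3c3=4.
Step 30. [r1c7∈{3}] nothing but 3 survives at r1c7. So r1c7=3.
Step 31. [r6c9∈{3}] only 3 remains possible at r6c9 ⇒ r6c9=3.
Step 32. [r9c3∈{1}] r9c3 has the single candidate 1 ⇒ r9c3=1.
Step 33. [r7c5∈{4}] r7c5 is down to just 4. So r7c5=4.
Step 34. [r6c4∈{2}] only 2 remains possible at r6c4. So r6c4=2.
Step 35. [r7c2∈{3}] nothing but 3 survives at r7c2, so r7c2=3.
Step 36. [r5c2∈{6}] r5c2's peers cover all but 6 ⇒ r5c2=6.
Step 37. [r4c8∈{9}] nothing but 9 survives at r4c8 ⇒ r4c8=9.
Step 38. [r5c5∈{5}] r5c5's peers cover all but 5, so r5c5=5.

Answer: 6 9 2 4 7 1 3 8 5 / 7 5 8 6 9 3 1 4 2 / 3 1 4 5 8 2 9 6 7 / 1 2 3 7 6 8 5 9 4 / 9 6 7 3 5 4 8 2 1 / 4 8 5 2 1 9 6 7 3 / 5 3 9 8 4 7 2 1 6 / 8 7 6 1 2 5 4 3 9 / 2 4 1 9 3 6 7 5 8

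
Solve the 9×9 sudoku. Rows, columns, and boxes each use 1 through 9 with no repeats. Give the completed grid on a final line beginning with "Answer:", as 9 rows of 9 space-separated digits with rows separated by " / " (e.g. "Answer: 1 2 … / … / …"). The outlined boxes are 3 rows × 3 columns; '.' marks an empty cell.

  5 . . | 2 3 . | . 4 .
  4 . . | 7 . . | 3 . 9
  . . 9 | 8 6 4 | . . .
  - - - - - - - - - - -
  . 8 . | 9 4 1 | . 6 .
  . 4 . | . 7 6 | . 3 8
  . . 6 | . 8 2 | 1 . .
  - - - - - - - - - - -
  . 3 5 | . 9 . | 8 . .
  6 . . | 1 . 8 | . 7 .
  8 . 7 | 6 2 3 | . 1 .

Step 1. [r7c8∈{2}] r7c8 is down to just 2 ⇒ r7c8=2.
Step 2. [r3c1∈{1,2,3,7}] row 3 places 3 nowhere but r3c1 ⇒ r3c1=3.
Step 3. [r6c9∈{4,5,7}] in row 6, 4 fits only at r6c9 ⇒ r6c9=4.
Step 4. [r9c9∈{5}] only 5 remains possible at r9c9, so r9c9=5.
Step 5. [r4c7∈{2,5,7}] 5 has one home in row 4: r4c7, so r4c7=5.
Step 6. [r4c9∈{2,7}] 7 has one home in box 6: r4c9, so r4c9=7.
Step 7. [r5c7∈{2,9}] across box 6, 2 lands solely at r5c7 ⇒ r5c7=2.
Step 8. [r9c2∈{9}] r9c2 has the single candidate 9, so r9c2=9.
Step 9. [r2c5∈{1,5}] in col 5, 1 fits only at r2c5. So r2c5=1.
Step 10. [r8c2∈{2}] only 2 remains possible at r8c2. So r8c2=2.
Step 11. [r1c7∈{6,7}] in col 7, 6 fits only at r1c7, so r1c7=6.
Step 12. [r1c2∈{1,7}] 7 has one home in row 1: r1c2, so r1c2=7.
Step 13. [r2c8∈{5,8}] r2c8 is the only open cell in col 8 admitting 8, so r2c8=8.
Step 14. [r5c1∈{1,9}] 9 has one home in row 5: r5c1, so r5c1=9.
Step 15. [r1c9∈{1}] r1c9's peers cover all but 1 ⇒ r1c9=1.
Step 16. [r4c1∈{2}] r4c1 has the single candidate 2, so r4c1=2.
Step 17. [r8c3∈{4}] r8c3's peers cover all but 4, so r8c3=4.
Step 18. [r6c4∈{3,5}] across row 6, 3 lands solely at r6c4 ⇒ r6c4=3.
Step 19. [r8c7∈{9}] r8c7 is down to just 9, so r8c7=9.
Step 20. [r1c3∈{8}] r1c3 has the single candidate 8, so r1c3=8.
Step 21. [r3c8∈{5}] only 5 remains possible at r3c8. So r3c8=5.
Step 22. [r7c4∈{4}] only 4 remains possible at r7c4 ⇒ r7c4=4.
Step 23. [r6c1∈{7}] only 7 remains possible at r6c1 ⇒ r6c1=7.
Step 24. [r2c2∈{6}] r2c2 is down to just 6, so r2c2=6.
Step 25. [r5c4∈{5}] only 5 remains possible at r5c4, so r5c4=5.
Step 26. [r1c6∈{9}] only 9 remains possible at r1c6 ⇒ r1c6=9.
Step 27. [r7c1∈{1}] r7c1 is down to just 1, so r7c1=1.
Step 28. [r7c9∈{6}] r7c9's peers cover all but 6, so r7c9=6.
Step 29. [r7c6∈{7}] r7c6's peers cover all but 7, so r7c6=7.
Step 30. [r6c8∈{9}] r6c8 has the single candidate 9. So r6c8=9.
Step 31. [r5c3∈{1}] r5c3's peers cover all but 1, so r5c3=1.
Step 32. [r6c2∈{5}] r6c2's peers cover all but 5 ⇒ r6c2=5.
Step 33. [r3c9∈{2}] r3c9 has the single candidate 2 ⇒ r3c9=2.
Step 34. [r3c2∈{1}] only 1 remains possible at r3c2, so r3c2=1.
Step 35. [r3c7∈{7}] nothing but 7 survives at r3c7. So r3c7=7.
Step 36. [r2c6∈{5}] r2c6 is down to just 5, so r2c6=5.
Step 37. [r2c3∈{2}] only 2 remains possible at r2c3, so r2c3=2.
Step 38. [r8c5∈{5}] only 5 remains possible at r8c5. So r8c5=5.
Step 39. [r4c3∈{3}] only 3 remains possible at r4c3. So r4c3=3.
Step 40. [r9c7∈{4}] only 4 remains possible at r9c7 ⇒ r9c7=4.
Step 41. [r8c9∈{3}] r8c9's peers cover all but 3 ⇒ r8c9=3.

Answer: 5 7 8 2 3 9 6 4 1 / 4 6 2 7 1 5 3 8 9 / 3 1 9 8 6 4 7 5 2 / 2 8 3 9 4 1 5 6 7 / 9 4 1 5 7 6 2 3 8 / 7 5 6 3 8 2 1 9 4 / 1 3 5 4 9 7 8 2 6 / 6 2 4 1 5 8 9 7 3 / 8 9 7 6 2 3 4 1 5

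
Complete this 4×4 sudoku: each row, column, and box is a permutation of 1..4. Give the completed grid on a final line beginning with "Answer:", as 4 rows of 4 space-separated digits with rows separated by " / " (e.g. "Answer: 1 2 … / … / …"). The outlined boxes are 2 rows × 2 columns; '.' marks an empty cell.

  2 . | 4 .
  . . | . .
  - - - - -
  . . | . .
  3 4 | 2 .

Step 1. [r3c1∈{1}] r3c1 has the single candidate 1, so r3c1=1.
Step 2. [r2c3∈{1,3}] 1 has one home in col 3: r2c3 ⇒ r2c3=1.
Step 3. [r1c4∈{3}] r1c4 is down to just 3. So r1c4=3.
Step 4. [r3c2∈{2}] r3c2 has the single candidate 2. So r3c2=2.
Step 5. [r1c2∈{1}] nothing but 1 survives at r1c2. So r1c2=1.
Step 6. [r2c4∈{2}] only 2 remains possible at r2c4 ⇒ r2c4=2.
Step 7. [r2c2∈{3}] r2c2 has the single candidate 3 ⇒ r2c2=3.
Step 8. [r4c4∈{1}] r4c4 has the single candidate 1 ⇒ r4c4=1.
Step 9. [r3c3∈{3}] r3c3 is down to just 3, so r3c3=3.
Step 10. [r3c4∈{4}] r3c4 has the single candidate 4. So r3c4=4.
Step 11. [r2c1∈{4}] r2c1 has the single candidate 4. So r2c1=4.

Answer: 2 1 4 3 / 4 3 1 2 / 1 2 3 4 / 3 4 2 1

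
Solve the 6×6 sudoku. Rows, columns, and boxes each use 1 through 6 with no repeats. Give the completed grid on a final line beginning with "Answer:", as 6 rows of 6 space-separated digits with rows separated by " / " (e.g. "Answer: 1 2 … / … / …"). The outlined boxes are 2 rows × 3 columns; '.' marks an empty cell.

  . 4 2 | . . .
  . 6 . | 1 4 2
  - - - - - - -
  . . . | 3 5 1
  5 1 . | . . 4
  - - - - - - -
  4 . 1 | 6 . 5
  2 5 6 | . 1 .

Step 1. [r2c1∈{3}] r2c1 has the single candidate 3 ⇒ r2c1=3.
Step 2. [r5c5∈{2,3}] 2 has one home in row 5: r5c5. So r5c5=2.
Step 3. [r1c6∈{3,6}] 6 has one home in col 6: r1c6, so r1c6=6.
Step 4. [r1c1∈{1}] nothing but 1 survives at r1c1. So r1c1=1.
Step 5. [r6c4∈{4}] r6c4 has the single candidate 4 ⇒ r6c4=4.
Step 6. [r3c2∈{2}] r3c2 has the single candidate 2. So r3c2=2.
Step 7. [r4c3∈{3}] nothing but 3 survives at r4c3. So r4c3=3.
Step 8. [r3c3∈{4}] r3c3's peers cover all but 4. So r3c3=4.
Step 9. [r5c2∈{3}] r5c2's peers cover all but 3 ⇒ r5c2=3.
Step 10. [r2c3∈{5}] nothing but 5 survives at r2c3, so r2c3=5.
Step 11. [r1c4∈{5}] r1c4's peers cover all but 5, so r1c4=5.
Step 12. [r3c1∈{6}] r3c1's peers cover all but 6 ⇒ r3c1=6.
Step 13. [r4c4∈{2}] only 2 remains possible at r4c4, so r4c4=2.
Step 14. [r6c6∈{3}] nothing but 3 survives at r6c6, so r6c6=3.
Step 15. [r4c5∈{6}] only 6 remains possible at r4c5. So r4c5=6.
Step 16. [r1c5∈{3}] only 3 remains possible at r1c5 ⇒ r1c5=3.

Answer: 1 4 2 5 3 6 / 3 6 5 1 4 2 / 6 2 4 3 5 1 / 5 1 3 2 6 4 / 4 3 1 6 2 5 / 2 5 6 4 1 3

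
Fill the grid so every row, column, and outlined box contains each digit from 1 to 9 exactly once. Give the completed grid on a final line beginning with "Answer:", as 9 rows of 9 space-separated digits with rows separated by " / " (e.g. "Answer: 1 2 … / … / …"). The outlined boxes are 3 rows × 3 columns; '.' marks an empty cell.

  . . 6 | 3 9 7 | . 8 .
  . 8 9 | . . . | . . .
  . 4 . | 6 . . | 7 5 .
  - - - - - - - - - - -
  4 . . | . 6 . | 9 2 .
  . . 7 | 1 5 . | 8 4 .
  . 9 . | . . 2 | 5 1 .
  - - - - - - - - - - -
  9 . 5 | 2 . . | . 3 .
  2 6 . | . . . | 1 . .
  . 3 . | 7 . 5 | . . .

Step 1. [r2c7∈{2,3,4,6}] in col 7, 3 fits only at r2c7, so r2c7=3.
Step 2. [r3c3∈{1,2,3}] 2 has one home in col 3: r3c3 ⇒ r3c3=2.
Step 3. [r8c4∈{4,8,9}] 9 has one home in col 4: r8c4. So r8c4=9.
Step 4. [r7c6∈{1,4,6,8}] 6 has one home in col 6: r7c6 ⇒ r7c6=6.
Step 5. [r7c7∈{4}] r7c7 is down to just 4. So r7c7=4.
Step 6. [r4c4∈{8}] nothing but 8 survives at r4c4. So r4c4=8.
Step 7. [r4c6∈{3}] r4c6's peers cover all but 3, so r4c6=3.
Step 8. [r6c3∈{3,8}] across col 3, 3 lands solely at r6c3 ⇒ r6c3=3.
Step 9. [r1c9∈{1,2,4}] in row 1, 4 fits only at r1c9. So r1c9=4.
Step 10. [r4c9∈{7}] r4c9 is down to just 7. So r4c9=7.
Step 11. [r6c9∈{6}] only 6 remains possible at r6c9. So r6c9=6.
Step 12. [r2c5∈{1,2,4}] 2 has one home in col 5: r2c5, so r2c5=2.
Step 13. [r2c9∈{1}] only 1 remains possible at r2c9. So r2c9=1.
Step 14. [r9c9∈{2,8,9}] r9c9 is the only open cell in col 9 admitting 2. So r9c9=2.
Step 15. [r3c6∈{1,8}] r3c6 is the only open cell in col 6 admitting 1 ⇒ r3c6=1.
Step 16. [r8c6∈{4,8}] in col 6, 8 fits only at r8c6. So r8c6=8.
Step 17. [r9c3∈{1,4,8}] col 3 places 8 nowhere but r9c3, so r9c3=8.
Step 18. [r9c5∈{1,4}] across row 9, 4 lands solely at r9c5. So r9c5=4.
Step 19. [r4c2∈{1,5}] in row 4, 5 fits only at r4c2. So r4c2=5.
Step 20. [r1c2∈{1}] nothing but 1 survives at r1c2 ⇒ r1c2=1.
Step 21. [r2c4∈{4,5}] in col 4, 5 fits only at r2c4 ⇒ r2c4=5.
Step 22. [r9c7∈{6}] only 6 remains possible at r9c7. So r9c7=6.
Step 23. [r5c6∈{9}] r5c6 is down to just 9. So r5c6=9.
Step 24. [r7c5∈{1}] r7c5 is down to just 1, so r7c5=1.
Step 25. [r3c1∈{3}] r3c1 is down to just 3, so r3c1=3.
Step 26. [r5c9∈{3}] r5c9 is down to just 3. So r5c9=3.
Step 27. [r6c1∈{8}] only 8 remains possible at r6c1 ⇒ r6c1=8.
Step 28. [r5c2∈{2}] nothing but 2 survives at r5c2. So r5c2=2.
Step 29. [r1c7∈{2}] only 2 remains possible at r1c7. So r1c7=2.
Step 30. [r2c8∈{6}] r2c8's peers cover all but 6, so r2c8=6.
Step 31. [r2c1∈{7}] r2c1's peers cover all but 7 ⇒ r2c1=7.
Step 32. [r4c3∈{1}] nothing but 1 survives at r4c3 ⇒ r4c3=1.
Step 33. [r9c8∈{9}] r9c8 is down to just 9. So r9c8=9.
Step 34. [r9c1∈{1}] r9c1's peers cover all but 1 ⇒ r9c1=1.
Step 35. [r8c3∈{4}] r8c3's peers cover all but 4, so r8c3=4.
Step 36. [r8c5∈{3}] nothing but 3 survives at r8c5, so r8c5=3.
Step 37. [r3c9∈{9}] r3c9 is down to just 9 ⇒ r3c9=9.
Step 38. [r5c1∈{6}] r5c1 has the single candidate 6. So r5c1=6.
Step 39. [r6c5∈{7}] r6c5 is down to just 7. So r6c5=7.
Step 40. [r8c8∈{7}] nothing but 7 survives at r8c8 ⇒ r8c8=7.
Step 41. [r7c2∈{7}] r7c2 has the single candidate 7 ⇒ r7c2=7.
Step 42. [r3c5∈{8}] r3c5 is down to just 8, so r3c5=8.
Step 43. [r7c9∈{8}] r7c9's peers cover all but 8 ⇒ r7c9=8.
Step 44. [r6c4∈{4}] r6c4's peers cover all but 4. So r6c4=4.
Step 45. [r1c1∈{5}] r1c1 is down to just 5. So r1c1=5.
Step 46. [r2c6∈{4}] r2c6 has the single candidate 4, so r2c6=4.
Step 47. [r8c9∈{5}] nothing but 5 survives at r8c9. So r8c9=5.

Answer: 5 1 6 3 9 7 2 8 4 / 7 8 9 5 2 4 3 6 1 / 3 4 2 6 8 1 7 5 9 / 4 5 1 8 6 3 9 2 7 / 6 2 7 1 5 9 8 4 3 / 8 9 3 4 7 2 5 1 6 / 9 7 5 2 1 6 4 3 8 / 2 6 4 9 3 8 1 7 5 / 1 3 8 7 4 5 6 9 2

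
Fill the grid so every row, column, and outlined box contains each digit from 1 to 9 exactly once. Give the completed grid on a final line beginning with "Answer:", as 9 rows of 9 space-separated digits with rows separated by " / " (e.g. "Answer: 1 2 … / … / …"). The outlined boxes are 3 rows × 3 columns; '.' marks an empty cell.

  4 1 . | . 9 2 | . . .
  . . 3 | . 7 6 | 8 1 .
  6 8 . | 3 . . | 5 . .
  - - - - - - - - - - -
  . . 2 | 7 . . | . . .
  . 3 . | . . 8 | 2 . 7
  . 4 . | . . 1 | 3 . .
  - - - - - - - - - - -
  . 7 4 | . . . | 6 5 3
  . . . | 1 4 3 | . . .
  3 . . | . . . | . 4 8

Step 1. [r7c1∈{1,2,8,9}] row 7 places 1 nowhere but r7c1. So r7c1=1.
Step 2. [r5c4∈{4,5,6,9}] r5c4 is the only open cell in row 5 admitting 4. So r5c4=4.
Step 3. [r1c7∈{7}] only 7 remains possible at r1c7, so r1c7=7.
Step 4. [r1c3∈{5}] nothing but 5 survives at r1c3 ⇒ r1c3=5.
Step 5. [r8c7∈{9}] only 9 remains possible at r8c7, so r8c7=9.
Step 6. [r4c9∈{1,4,5,6,9}] across col 9, 1 lands solely at r4c9. So r4c9=1.
Step 7. [r8c9∈{2}] r8c9 is down to just 2. So r8c9=2.
Step 8. [r9c2∈{2,5,6,9}] across box 7, 2 lands solely at r9c2 ⇒ r9c2=2.
Step 9. [r9c3∈{6,9}] across box 7, 9 lands solely at r9c3, so r9c3=9.
Step 10. [r6c9∈{5,6,9}] in col 9, 5 fits only at r6c9 ⇒ r6c9=5.
Step 11. [r2c2∈{9}] r2c2's peers cover all but 9. So r2c2=9.
Step 12. [r6c1∈{7,8,9}] 7 has one home in col 1: r6c1 ⇒ r6c1=7.
Step 13. [r7c5∈{2,8}] col 5 places 8 nowhere but r7c5. So r7c5=8.
Step 14. [r6c5∈{2,6}] across col 5, 2 lands solely at r6c5 ⇒ r6c5=2.
Step 15. [r7c6∈{9}] r7c6's peers cover all but 9 ⇒ r7c6=9.
Step 16. [r4c6∈{5}] r4c6 has the single candidate 5 ⇒ r4c6=5.
Step 17. [r5c5∈{6}] r5c5 has the single candidate 6, so r5c5=6.
Step 18. [r5c8∈{9}] r5c8 has the single candidate 9, so r5c8=9.
Step 19. [r4c2∈{6}] r4c2 has the single candidate 6. So r4c2=6.
Step 20. [r6c3∈{8}] r6c3's peers cover all but 8 ⇒ r6c3=8.
Step 21. [r2c4∈{5}] only 5 remains possible at r2c4 ⇒ r2c4=5.
Step 22. [r6c8∈{6}] r6c8 is down to just 6. So r6c8=6.
Step 23. [r8c2∈{5}] nothing but 5 survives at r8c2 ⇒ r8c2=5.
Step 24. [r2c9∈{4}] nothing but 4 survives at r2c9. So r2c9=4.
Step 25. [r3c5∈{1}] r3c5 has the single candidate 1, so r3c5=1.
Step 26. [r9c5∈{5}] r9c5's peers cover all but 5 ⇒ r9c5=5.
Step 27. [r4c7∈{4}] r4c7 has the single candidate 4, so r4c7=4.
Step 28. [r1c8∈{3}] nothing but 3 survives at r1c8 ⇒ r1c8=3.
Step 29. [r7c4∈{2}] r7c4 has the single candidate 2, so r7c4=2.
Step 30. [r3c9∈{9}] r3c9's peers cover all but 9 ⇒ r3c9=9.
Step 31. [r5c1∈{5}] r5c1 has the single candidate 5, so r5c1=5.
Step 32. [r4c1∈{9}] r4c1's peers cover all but 9 ⇒ r4c1=9.
Step 33. [r1c9∈{6}] only 6 remains possible at r1c9 ⇒ r1c9=6.
Step 34. [r5c3∈{1}] r5c3 has the single candidate 1. So r5c3=1.
Step 35. [r4c8∈{8}] only 8 remains possible at r4c8. So r4c8=8.
Step 36. [r3c3∈{7}] only 7 remains possible at r3c3, so r3c3=7.
Step 37. [r9c7∈{1}] only 1 remains possible at r9c7. So r9c7=1.
Step 38. [r9c6∈{7}] only 7 remains possible at r9c6 ⇒ r9c6=7.
Step 39. [r8c3∈{6}] nothing but 6 survives at r8c3. So r8c3=6.
Step 40. [r1c4∈{8}] nothing but 8 survives at r1c4, so r1c4=8.
Step 41. [r8c1∈{8}] r8c1 is down to just 8, so r8c1=8.
Step 42. [r4c5∈{3}] r4c5 has the single candidate 3 ⇒ r4c5=3.
Step 43. [r8c8∈{7}] nothing but 7 survives at r8c8. So r8c8=7.
Step 44. [r6c4∈{9}] r6c4's peers cover all but 9 ⇒ r6c4=9.
Step 45. [r3c8∈{2}] nothing but 2 survives at r3c8, so r3c8=2.
Step 46. [r3c6∈{4}] nothing but 4 survives at r3c6, so r3c6=4.
Step 47. [r9c4∈{6}] r9c4's peers cover all but 6. So r9c4=6.
Step 48. [r2c1∈{2}] r2c1 is down to just 2. So r2c1=2.

Answer: 4 1 5 8 9 2 7 3 6 / 2 9 3 5 7 6 8 1 4 / 6 8 7 3 1 4 5 2 9 / 9 6 2 7 3 5 4 8 1 / 5 3 1 4 6 8 2 9 7 / 7 4 8 9 2 1 3 6 5 / 1 7 4 2 8 9 6 5 3 / 8 5 6 1 4 3 9 7 2 / 3 2 9 6 5 7 1 4 8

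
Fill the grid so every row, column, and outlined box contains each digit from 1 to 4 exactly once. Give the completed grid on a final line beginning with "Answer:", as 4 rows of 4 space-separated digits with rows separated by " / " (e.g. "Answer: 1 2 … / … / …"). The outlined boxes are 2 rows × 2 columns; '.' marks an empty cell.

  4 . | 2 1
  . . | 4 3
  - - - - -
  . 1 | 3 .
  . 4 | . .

Step 1. [r3c1∈{2}] r3c1 has the single candidate 2, so r3c1=2.
Step 2. [r1c2∈{3}] r1c2 has the single candidate 3 ⇒ r1c2=3.
Step 3. [r2c1∈{1}] r2c1's peers cover all but 1, so r2c1=1.
Step 4. [r4c3∈{1}] r4c3 has the single candidate 1, so r4c3=1.
Step 5. [r4c1∈{3}] r4c1 is down to just 3 ⇒ r4c1=3.
Step 6. [r3c4∈{4}] nothing but 4 survives at r3c4 ⇒ r3c4=4.
Step 7. [r4c4∈{2}] nothing but 2 survives at r4c4. So r4c4=2.
Step 8. [r2c2∈{2}] only 2 remains possible at r2c2 ⇒ r2c2=2.

Answer: 4 3 2 1 / 1 2 4 3 / 2 1 3 4 / 3 4 1 2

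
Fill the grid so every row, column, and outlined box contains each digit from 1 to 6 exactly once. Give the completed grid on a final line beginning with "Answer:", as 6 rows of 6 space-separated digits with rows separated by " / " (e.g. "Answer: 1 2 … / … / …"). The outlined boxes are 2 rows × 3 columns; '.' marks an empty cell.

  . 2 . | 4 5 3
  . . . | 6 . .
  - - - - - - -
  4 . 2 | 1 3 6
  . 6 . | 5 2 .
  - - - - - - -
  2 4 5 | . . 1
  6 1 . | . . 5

Step 1. [r1c1∈{1}] only 1 remains possible at r1c1, so r1c1=1.
Step 2. [r2c2∈{3,5}] in col 2, 3 fits only at r2c2. So r2c2=3.
Step 3. [r6c3∈{3}] r6c3 has the single candidate 3. So r6c3=3.
Step 4. [r2c5∈{1}] r2c5 is down to just 1, so r2c5=1.
Step 5. [r4c6∈{4}] nothing but 4 survives at r4c6 ⇒ r4c6=4.
Step 6. [r2c3∈{4}] nothing but 4 survives at r2c3 ⇒ r2c3=4.
Step 7. [r4c1∈{3}] only 3 remains possible at r4c1, so r4c1=3.
Step 8. [r1c3∈{6}] r1c3's peers cover all but 6, so r1c3=6.
Step 9. [r4c3∈{1}] nothing but 1 survives at r4c3, so r4c3=1.
Step 10. [r5c4∈{3}] nothing but 3 survives at r5c4, so r5c4=3.
Step 11. [r2c1∈{5}] r2c1 is down to just 5. So r2c1=5.
Step 12. [r5c5∈{6}] r5c5's peers cover all but 6, so r5c5=6.
Step 13. [r3c2∈{5}] r3c2 has the single candidate 5 ⇒ r3c2=5.
Step 14. [r2c6∈{2}] r2c6 has the single candidate 2 ⇒ r2c6=2.
Step 15. [r6c5∈{4}] r6c5's peers cover all but 4 ⇒ r6c5=4.
Step 16. [r6c4∈{2}] r6c4 has the single candidate 2 ⇒ r6c4=2.

Answer: 1 2 6 4 5 3 / 5 3 4 6 1 2 / 4 5 2 1 3 6 / 3 6 1 5 2 4 / 2 4 5 3 6 1 / 6 1 3 2 4 5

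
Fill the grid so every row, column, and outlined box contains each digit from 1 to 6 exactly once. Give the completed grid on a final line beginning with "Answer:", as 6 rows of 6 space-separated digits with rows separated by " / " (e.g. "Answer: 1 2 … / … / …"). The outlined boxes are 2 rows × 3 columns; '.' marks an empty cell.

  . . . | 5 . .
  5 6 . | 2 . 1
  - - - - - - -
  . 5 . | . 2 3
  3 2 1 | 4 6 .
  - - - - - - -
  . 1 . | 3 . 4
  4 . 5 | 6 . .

Step 1. [r1c2∈{3,4}] 4 has one home in col 2: r1c2 ⇒ r1c2=4.
Step 2. [r1c5∈{3}] nothing but 3 survives at r1c5 ⇒ r1c5=3.
Step 3. [r3c1∈{6}] r3c1's peers cover all but 6 ⇒ r3c1=6.
Step 4. [r1c3∈{2}] r1c3 is down to just 2 ⇒ r1c3=2.
Step 5. [r6c2∈{3}] r6c2 has the single candidate 3, so r6c2=3.
Step 6. [r2c5∈{4}] only 4 remains possible at r2c5, so r2c5=4.
Step 7. [r5c1∈{2}] r5c1 has the single candidate 2 ⇒ r5c1=2.
Step 8. [r1c6∈{6}] r1c6's peers cover all but 6 ⇒ r1c6=6.
Step 9. [r6c5∈{1}] r6c5's peers cover all but 1, so r6c5=1.
Step 10. [r3c4∈{1}] r3c4 is down to just 1. So r3c4=1.
Step 11. [r3c3∈{4}] only 4 remains possible at r3c3. So r3c3=4.
Step 12. [r5c5∈{5}] only 5 remains possible at r5c5, so r5c5=5.
Step 13. [r4c6∈{5}] only 5 remains possible at r4c6 ⇒ r4c6=5.
Step 14. [r1c1∈{1}] r1c1 has the single candidate 1. So r1c1=1.
Step 15. [r6c6∈{2}] nothing but 2 survives at r6c6, so r6c6=2.
Step 16. [r5c3∈{6}] nothing but 6 survives at r5c3, so r5c3=6.
Step 17. [r2c3∈{3}] only 3 remains possible at r2c3, so r2c3=3.

Answer: 1 4 2 5 3 6 / 5 6 3 2 4 1 / 6 5 4 1 2 3 / 3 2 1 4 6 5 / 2 1 6 3 5 4 / 4 3 5 6 1 2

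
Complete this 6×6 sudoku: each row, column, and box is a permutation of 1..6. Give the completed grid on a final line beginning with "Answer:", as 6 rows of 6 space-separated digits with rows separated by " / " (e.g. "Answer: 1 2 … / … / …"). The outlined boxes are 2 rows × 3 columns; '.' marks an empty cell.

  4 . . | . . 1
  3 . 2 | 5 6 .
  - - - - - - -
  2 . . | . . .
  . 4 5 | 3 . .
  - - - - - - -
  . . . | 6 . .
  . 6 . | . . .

Step 1. [r5c2∈{1,2,3,5}] across col 2, 2 lands solely at r5c2. So r5c2=2.
Step 2. [r4c1∈{1,6}] r4c1 is the only open cell in col 1 admitting 6, so r4c1=6.
Step 3. [r4c5∈{1,2}] across row 4, 1 lands solely at r4c5. So r4c5=1.
Step 4. [r6c4∈{1,2,4}] 1 has one home in col 4: r6c4. So r6c4=1.
Step 5. [r2c6∈{4}] r2c6 has the single candidate 4. So r2c6=4.
Step 6. [r1c5∈{2,3}] in row 1, 3 fits only at r1c5, so r1c5=3.
Step 7. [r6c5∈{2,4,5}] col 5 places 2 nowhere but r6c5, so r6c5=2.
Step 8. [r5c5∈{4,5}] 4 has one home in box 6: r5c5, so r5c5=4.
Step 9. [r6c1∈{5}] r6c1 has the single candidate 5. So r6c1=5.
Step 10. [r3c2∈{1,3}] in col 2, 3 fits only at r3c2 ⇒ r3c2=3.
Step 11. [r6c6∈{3}] r6c6 has the single candidate 3, so r6c6=3.
Step 12. [r5c6∈{5}] nothing but 5 survives at r5c6. So r5c6=5.
Step 13. [r5c3∈{1,3}] in row 5, 3 fits only at r5c3 ⇒ r5c3=3.
Step 14. [r2c2∈{1}] nothing but 1 survives at r2c2 ⇒ r2c2=1.
Step 15. [r3c5∈{5}] r3c5's peers cover all but 5 ⇒ r3c5=5.
Step 16. [r1c2∈{5}] r1c2 has the single candidate 5, so r1c2=5.
Step 17. [r6c3∈{4}] r6c3 is down to just 4. So r6c3=4.
Step 18. [r1c4∈{2}] only 2 remains possible at r1c4. So r1c4=2.
Step 19. [r3c6∈{6}] nothing but 6 survives at r3c6, so r3c6=6.
Step 20. [r3c4∈{4}] only 4 remains possible at r3c4. So r3c4=4.
Step 21. [r4c6∈{2}] r4c6 has the single candidate 2. So r4c6=2.
Step 22. [r5c1∈{1}] r5c1's peers cover all but 1. So r5c1=1.
Step 23. [r1c3∈{6}] only 6 remains possible at r1c3, so r1c3=6.
Step 24. [r3c3∈{1}] only 1 remains possible at r3c3. So r3c3=1.

Answer: 4 5 6 2 3 1 / 3 1 2 5 6 4 / 2 3 1 4 5 6 / 6 4 5 3 1 2 / 1 2 3 6 4 5 / 5 6 4 1 2 3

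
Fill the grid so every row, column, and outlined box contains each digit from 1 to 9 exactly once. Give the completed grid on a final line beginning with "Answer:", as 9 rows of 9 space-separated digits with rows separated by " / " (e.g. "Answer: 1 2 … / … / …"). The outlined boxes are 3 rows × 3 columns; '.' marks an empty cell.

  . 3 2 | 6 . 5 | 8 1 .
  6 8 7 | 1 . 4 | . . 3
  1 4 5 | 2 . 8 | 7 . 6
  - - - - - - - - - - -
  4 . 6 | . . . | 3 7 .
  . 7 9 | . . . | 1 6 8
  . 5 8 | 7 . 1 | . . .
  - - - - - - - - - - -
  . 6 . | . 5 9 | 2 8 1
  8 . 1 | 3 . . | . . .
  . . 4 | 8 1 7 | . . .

Step 1. [r4c6∈{2}] only 2 remains possible at r4c6 ⇒ r4c6=2.
Step 2. [r3c8∈{9}] r3c8's peers cover all but 9. So r3c8=9.
Step 3. [r9c1∈{2,3,5,9}] in col 1, 5 fits only at r9c1, so r9c1=5.
Step 4. [r9c9∈{9}] only 9 remains possible at r9c9 ⇒ r9c9=9.
Step 5. [r6c5∈{3,4,6,9}] row 6 places 6 nowhere but r6c5 ⇒ r6c5=6.
Step 6. [r6c9∈{2,4}] in col 9, 2 fits only at r6c9 ⇒ r6c9=2.
Step 7. [r8c5∈{2,4}] 2 has one home in col 5: r8c5. So r8c5=2.
Step 8. [r6c8∈{4}] r6c8 is down to just 4 ⇒ r6c8=4.
Step 9. [r8c7∈{4,5,6}] 4 has one home in col 7: r8c7. So r8c7=4.
Step 10. [r4c9∈{5}] r4c9 is down to just 5, so r4c9=5.
Step 11. [r2c5∈{9}] only 9 remains possible at r2c5 ⇒ r2c5=9.
Step 12. [r5c6∈{3}] nothing but 3 survives at r5c6 ⇒ r5c6=3.
Step 13. [r8c8∈{5}] r8c8 has the single candidate 5 ⇒ r8c8=5.
Step 14. [r5c4∈{4,5}] across row 5, 5 lands solely at r5c4, so r5c4=5.
Step 15. [r7c1∈{3,7}] r7c1 is the only open cell in row 7 admitting 7, so r7c1=7.
Step 16. [r7c4∈{4}] nothing but 4 survives at r7c4 ⇒ r7c4=4.
Step 17. [r7c3∈{3}] r7c3 is down to just 3, so r7c3=3.
Step 18. [r4c2∈{1}] nothing but 1 survives at r4c2. So r4c2=1.
Step 19. [r6c7∈{9}] r6c7 has the single candidate 9. So r6c7=9.
Step 20. [r9c7∈{6}] only 6 remains possible at r9c7. So r9c7=6.
Step 21. [r4c4∈{9}] nothing but 9 survives at r4c4, so r4c4=9.
Step 22. [r8c2∈{9}] r8c2's peers cover all but 9. So r8c2=9.
Step 23. [r1c1∈{9}] only 9 remains possible at r1c1 ⇒ r1c1=9.
Step 24. [r2c7∈{5}] only 5 remains possible at r2c7 ⇒ r2c7=5.
Step 25. [r8c6∈{6}] r8c6 is down to just 6 ⇒ r8c6=6.
Step 26. [r9c2∈{2}] r9c2 has the single candidate 2, so r9c2=2.
Step 27. [r5c1∈{2}] r5c1 has the single candidate 2, so r5c1=2.
Step 28. [r3c5∈{3}] r3c5 has the single candidate 3 ⇒ r3c5=3.
Step 29. [r9c8∈{3}] nothing but 3 survives at r9c8, so r9c8=3.
Step 30. [r5c5∈{4}] r5c5's peers cover all but 4 ⇒ r5c5=4.
Step 31. [r2c8∈{2}] r2c8's peers cover all but 2, so r2c8=2.
Step 32. [r1c9∈{4}] r1c9 is down to just 4 ⇒ r1c9=4.
Step 33. [r6c1∈{3}] r6c1 has the single candidate 3, so r6c1=3.
Step 34. [r4c5∈{8}] r4c5 has the single candidate 8. So r4c5=8.
Step 35. [r1c5∈{7}] nothing but 7 survives at r1c5 ⇒ r1c5=7.
Step 36. [r8c9∈{7}] nothing but 7 survives at r8c9, so r8c9=7.

Answer: 9 3 2 6 7 5 8 1 4 / 6 8 7 1 9 4 5 2 3 / 1 4 5 2 3 8 7 9 6 / 4 1 6 9 8 2 3 7 5 / 2 7 9 5 4 3 1 6 8 / 3 5 8 7 6 1 9 4 2 / 7 6 3 4 5 9 2 8 1 / 8 9 1 3 2 6 4 5 7 / 5 2 4 8 1 7 6 3 9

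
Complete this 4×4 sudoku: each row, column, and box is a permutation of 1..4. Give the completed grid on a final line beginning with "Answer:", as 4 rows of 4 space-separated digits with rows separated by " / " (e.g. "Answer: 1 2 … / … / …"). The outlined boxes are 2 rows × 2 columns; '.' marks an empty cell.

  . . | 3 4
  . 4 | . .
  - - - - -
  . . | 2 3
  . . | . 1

Step 1. [r2c1∈{1,2,3}] in row 2, 3 fits only at r2c1, so r2c1=3.
Step 2. [r3c2∈{1}] r3c2's peers cover all but 1 ⇒ r3c2=1.
Step 3. [r1c2∈{2}] only 2 remains possible at r1c2, so r1c2=2.
Step 4. [r4c1∈{2,4}] 2 has one home in row 4: r4c1 ⇒ r4c1=2.
Step 5. [r3c1∈{4}] only 4 remains possible at r3c1. So r3c1=4.
Step 6. [r1c1∈{1}] r1c1 is down to just 1. So r1c1=1.
Step 7. [r4c3∈{4}] r4c3 has the single candidate 4 ⇒ r4c3=4.
Step 8. [r2c3∈{1}] r2c3 is down to just 1. So r2c3=1.
Step 9. [r4c2∈{3}] r4c2 is down to just 3. So r4c2=3.
Step 10. [r2c4∈{2}] r2c4's peers cover all but 2. So r2c4=2.

Answer: 1 2 3 4 / 3 4 1 2 / 4 1 2 3 / 2 3 4 1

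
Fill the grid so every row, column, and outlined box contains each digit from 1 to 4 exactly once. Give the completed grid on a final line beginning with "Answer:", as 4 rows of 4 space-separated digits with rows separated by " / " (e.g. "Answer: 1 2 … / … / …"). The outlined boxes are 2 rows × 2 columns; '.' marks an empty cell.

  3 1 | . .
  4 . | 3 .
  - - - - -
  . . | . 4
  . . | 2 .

Step 1. [r4c4∈{1,3}] in col 4, 3 fits only at r4c4. So r4c4=3.
Step 2. [r3c1∈{1,2}] col 1 places 2 nowhere but r3c1 ⇒ r3c1=2.
Step 3. [r2c4∈{1,2}] in row 2, 1 fits only at r2c4, so r2c4=1.
Step 4. [r3c2∈{3}] r3c2 is down to just 3 ⇒ r3c2=3.
Step 5. [r1c4∈{2}] r1c4 is down to just 2 ⇒ r1c4=2.
Step 6. [r3c3∈{1}] r3c3 has the single candidate 1, so r3c3=1.
Step 7. [r2c2∈{2}] only 2 remains possible at r2c2. So r2c2=2.
Step 8. [r1c3∈{4}] r1c3's peers cover all but 4 ⇒ r1c3=4.
Step 9. [r4c2∈{4}] r4c2 has the single candidate 4 ⇒ r4c2=4.
Step 10. [r4c1∈{1}] nothing but 1 survives at r4c1. So r4c1=1.

Answer: 3 1 4 2 / 4 2 3 1 / 2 3 1 4 / 1 4 2 3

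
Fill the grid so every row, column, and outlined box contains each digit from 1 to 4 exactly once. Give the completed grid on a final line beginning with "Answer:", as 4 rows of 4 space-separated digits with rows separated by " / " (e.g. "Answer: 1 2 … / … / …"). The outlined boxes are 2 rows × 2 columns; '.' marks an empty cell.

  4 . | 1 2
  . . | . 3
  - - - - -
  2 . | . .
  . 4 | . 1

Step 1. [r3c2∈{1,3}] across row 3, 1 lands solely at r3c2, so r3c2=1.
Step 2. [r3c3∈{3,4}] row 3 places 3 nowhere but r3c3. So r3c3=3.
Step 3. [r3c4∈{4}] r3c4 has the single candidate 4. So r3c4=4.
Step 4. [r2c3∈{4}] only 4 remains possible at r2c3, so r2c3=4.
Step 5. [r2c1∈{1}] r2c1 has the single candidate 1. So r2c1=1.
Step 6. [r4c3∈{2}] nothing but 2 survives at r4c3. So r4c3=2.
Step 7. [r4c1∈{3}] r4c1 is down to just 3, so r4c1=3.
Step 8. [r1c2∈{3}] r1c2 is down to just 3, so r1c2=3.
Step 9. [r2c2∈{2}] r2c2 is down to just 2, so r2c2=2.

Answer: 4 3 1 2 / 1 2 4 3 / 2 1 3 4 / 3 4 2 1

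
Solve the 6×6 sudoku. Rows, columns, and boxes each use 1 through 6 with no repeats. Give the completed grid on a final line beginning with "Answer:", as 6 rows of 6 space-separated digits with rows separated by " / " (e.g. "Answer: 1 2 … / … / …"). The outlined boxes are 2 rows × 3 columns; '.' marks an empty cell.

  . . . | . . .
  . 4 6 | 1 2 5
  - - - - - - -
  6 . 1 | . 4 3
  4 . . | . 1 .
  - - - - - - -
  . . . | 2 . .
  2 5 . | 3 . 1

Step 1. [r1c5∈{3,6}] 3 has one home in col 5: r1c5, so r1c5=3.
Step 2. [r4c3∈{2,3,5}] across box 3, 5 lands solely at r4c3, so r4c3=5.
Step 3. [r5c2∈{1,3,6}] across col 2, 6 lands solely at r5c2, so r5c2=6.
Step 4. [r3c2∈{2}] only 2 remains possible at r3c2. So r3c2=2.
Step 5. [r5c6∈{4}] r5c6 has the single candidate 4 ⇒ r5c6=4.
Step 6. [r1c6∈{6}] r1c6's peers cover all but 6, so r1c6=6.
Step 7. [r5c1∈{1,3}] row 5 places 1 nowhere but r5c1 ⇒ r5c1=1.
Step 8. [r6c3∈{4}] only 4 remains possible at r6c3, so r6c3=4.
Step 9. [r4c2∈{3}] r4c2's peers cover all but 3, so r4c2=3.
Step 10. [r5c3∈{3}] nothing but 3 survives at r5c3. So r5c3=3.
Step 11. [r1c3∈{2}] r1c3 has the single candidate 2, so r1c3=2.
Step 12. [r5c5∈{5}] r5c5's peers cover all but 5, so r5c5=5.
Step 13. [r1c4∈{4}] r1c4 has the single candidate 4. So r1c4=4.
Step 14. [r4c6∈{2}] only 2 remains possible at r4c6 ⇒ r4c6=2.
Step 15. [r1c1∈{5}] nothing but 5 survives at r1c1. So r1c1=5.
Step 16. [r1c2∈{1}] r1c2's peers cover all but 1. So r1c2=1.
Step 17. [r3c4∈{5}] r3c4 has the single candidate 5. So r3c4=5.
Step 18. [r6c5∈{6}] nothing but 6 survives at r6c5. So r6c5=6.
Step 19. [r2c1∈{3}] r2c1 has the single candidate 3, so r2c1=3.
Step 20. [r4c4∈{6}] only 6 remains possible at r4c4, so r4c4=6.

Answer: 5 1 2 4 3 6 / 3 4 6 1 2 5 / 6 2 1 5 4 3 / 4 3 5 6 1 2 / 1 6 3 2 5 4 / 2 5 4 3 6 1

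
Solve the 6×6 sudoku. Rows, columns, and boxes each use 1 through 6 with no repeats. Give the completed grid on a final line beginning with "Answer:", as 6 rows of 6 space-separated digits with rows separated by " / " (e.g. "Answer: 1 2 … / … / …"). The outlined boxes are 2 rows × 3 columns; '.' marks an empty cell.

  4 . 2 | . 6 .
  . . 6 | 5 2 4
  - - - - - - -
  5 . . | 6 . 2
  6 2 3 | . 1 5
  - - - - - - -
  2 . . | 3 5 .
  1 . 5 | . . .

Step 1. [r6c2∈{3,4,6}] r6c2 is the only open cell in row 6 admitting 3, so r6c2=3.
Step 2. [r6c5∈{4}] nothing but 4 survives at r6c5, so r6c5=4.
Step 3. [r5c6∈{1,6}] r5c6 is the only open cell in row 5 admitting 1 ⇒ r5c6=1.
Step 4. [r2c2∈{1}] r2c2's peers cover all but 1. So r2c2=1.
Step 5. [r3c2∈{4}] r3c2 is down to just 4. So r3c2=4.
Step 6. [r6c4∈{2}] only 2 remains possible at r6c4. So r6c4=2.
Step 7. [r6c6∈{6}] r6c6's peers cover all but 6. So r6c6=6.
Step 8. [r3c3∈{1}] r3c3's peers cover all but 1 ⇒ r3c3=1.
Step 9. [r1c2∈{5}] r1c2 has the single candidate 5 ⇒ r1c2=5.
Step 10. [r5c3∈{4}] r5c3 is down to just 4. So r5c3=4.
Step 11. [r1c6∈{3}] r1c6 is down to just 3, so r1c6=3.
Step 12. [r5c2∈{6}] r5c2 has the single candidate 6. So r5c2=6.
Step 13. [r3c5∈{3}] only 3 remains possible at r3c5 ⇒ r3c5=3.
Step 14. [r4c4∈{4}] r4c4 is down to just 4 ⇒ r4c4=4.
Step 15. [r2c1∈{3}] nothing but 3 survives at r2c1 ⇒ r2c1=3.
Step 16. [r1c4∈{1}] r1c4 has the single candidate 1, so r1c4=1.

Answer: 4 5 2 1 6 3 / 3 1 6 5 2 4 / 5 4 1 6 3 2 / 6 2 3 4 1 5 / 2 6 4 3 5 1 / 1 3 5 2 4 6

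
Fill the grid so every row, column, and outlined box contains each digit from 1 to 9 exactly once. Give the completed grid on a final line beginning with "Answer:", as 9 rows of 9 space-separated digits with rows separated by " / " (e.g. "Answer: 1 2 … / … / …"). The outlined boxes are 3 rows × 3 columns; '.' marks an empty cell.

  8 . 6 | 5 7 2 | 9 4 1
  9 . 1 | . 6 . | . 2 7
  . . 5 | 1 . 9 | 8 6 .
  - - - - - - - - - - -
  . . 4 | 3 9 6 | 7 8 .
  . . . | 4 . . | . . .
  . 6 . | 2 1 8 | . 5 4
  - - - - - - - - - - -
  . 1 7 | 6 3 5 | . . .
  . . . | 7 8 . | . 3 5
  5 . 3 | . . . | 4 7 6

Step 1. [r4c9∈{2}] r4c9's peers cover all but 2, so r4c9=2.
Step 2. [r8c6∈{1,4}] r8c6 is the only open cell in box 8 admitting 4 ⇒ r8c6=4.
Step 3. [r6c7∈{3}] r6c7 is down to just 3, so r6c7=3.
Step 4. [r5c9∈{9}] r5c9's peers cover all but 9 ⇒ r5c9=9.
Step 5. [r1c2∈{3}] r1c2 has the single candidate 3 ⇒ r1c2=3.
Step 6. [r6c1∈{7}] only 7 remains possible at r6c1, so r6c1=7.
Step 7. [r9c2∈{2,8,9}] across row 9, 8 lands solely at r9c2 ⇒ r9c2=8.
Step 8. [r7c1∈{2,4}] across row 7, 4 lands solely at r7c1 ⇒ r7c1=4.
Step 9. [r3c1∈{2}] r3c1 has the single candidate 2, so r3c1=2.
Step 10. [r5c8∈{1}] only 1 remains possible at r5c8. So r5c8=1.
Step 11. [r8c2∈{2,9}] across col 2, 9 lands solely at r8c2. So r8c2=9.
Step 12. [r5c2∈{2,5}] across col 2, 2 lands solely at r5c2, so r5c2=2.
Step 13. [r3c5∈{4}] nothing but 4 survives at r3c5 ⇒ r3c5=4.
Step 14. [r8c3∈{2}] r8c3 is down to just 2. So r8c3=2.
Step 15. [r2c2∈{4}] r2c2 is down to just 4. So r2c2=4.
Step 16. [r2c7∈{5}] r2c7's peers cover all but 5. So r2c7=5.
Step 17. [r8c1∈{6}] nothing but 6 survives at r8c1 ⇒ r8c1=6.
Step 18. [r9c5∈{2}] only 2 remains possible at r9c5 ⇒ r9c5=2.
Step 19. [r4c1∈{1}] nothing but 1 survives at r4c1. So r4c1=1.
Step 20. [r7c9∈{8}] r7c9 has the single candidate 8 ⇒ r7c9=8.
Step 21. [r5c5∈{5}] r5c5 is down to just 5 ⇒ r5c5=5.
Step 22. [r9c4∈{9}] only 9 remains possible at r9c4 ⇒ r9c4=9.
Step 23. [r5c1∈{3}] r5c1 has the single candidate 3, so r5c1=3.
Step 24. [r9c6∈{1}] nothing but 1 survives at r9c6, so r9c6=1.
Step 25. [r3c2∈{7}] r3c2 has the single candidate 7 ⇒ r3c2=7.
Step 26. [r7c7∈{2}] nothing but 2 survives at r7c7. So r7c7=2.
Step 27. [r5c6∈{7}] r5c6 has the single candidate 7, so r5c6=7.
Step 28. [r6c3∈{9}] r6c3 has the single candidate 9. So r6c3=9.
Step 29. [r2c6∈{3}] r2c6 is down to just 3. So r2c6=3.
Step 30. [r4c2∈{5}] nothing but 5 survives at r4c2 ⇒ r4c2=5.
Step 31. [r2c4∈{8}] r2c4 is down to just 8. So r2c4=8.
Step 32. [r5c3∈{8}] r5c3's peers cover all but 8. So r5c3=8.
Step 33. [r3c9∈{3}] nothing but 3 survives at r3c9, so r3c9=3.
Step 34. [r5c7∈{6}] r5c7's peers cover all but 6. So r5c7=6.
Step 35. [r8c7∈{1}] r8c7 is down to just 1, so r8c7=1.
Step 36. [r7c8∈{9}] nothing but 9 survives at r7c8, so r7c8=9.

Answer: 8 3 6 5 7 2 9 4 1 / 9 4 1 8 6 3 5 2 7 / 2 7 5 1 4 9 8 6 3 / 1 5 4 3 9 6 7 8 2 / 3 2 8 4 5 7 6 1 9 / 7 6 9 2 1 8 3 5 4 / 4 1 7 6 3 5 2 9 8 / 6 9 2 7 8 4 1 3 5 / 5 8 3 9 2 1 4 7 6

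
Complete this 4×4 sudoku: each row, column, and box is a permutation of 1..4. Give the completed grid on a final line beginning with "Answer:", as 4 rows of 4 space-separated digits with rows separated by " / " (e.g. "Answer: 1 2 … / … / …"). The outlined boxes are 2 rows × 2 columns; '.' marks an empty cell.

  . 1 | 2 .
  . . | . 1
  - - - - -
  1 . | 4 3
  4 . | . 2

Step 1. [r1c1∈{3}] r1c1 is down to just 3, so r1c1=3.
Step 2. [r2c2∈{2,4}] r2c2 is the only open cell in row 2 admitting 4. So r2c2=4.
Step 3. [r1c4∈{4}] r1c4 has the single candidate 4, so r1c4=4.
Step 4. [r3c2∈{2}] only 2 remains possible at r3c2. So r3c2=2.
Step 5. [r2c3∈{3}] r2c3's peers cover all but 3, so r2c3=3.
Step 6. [r4c3∈{1}] r4c3 is down to just 1 ⇒ r4c3=1.
Step 7. [r2c1∈{2}] r2c1's peers cover all but 2. So r2c1=2.
Step 8. [r4c2∈{3}] r4c2 has the single candidate 3 ⇒ r4c2=3.

Answer: 3 1 2 4 / 2 4 3 1 / 1 2 4 3 / 4 3 1 2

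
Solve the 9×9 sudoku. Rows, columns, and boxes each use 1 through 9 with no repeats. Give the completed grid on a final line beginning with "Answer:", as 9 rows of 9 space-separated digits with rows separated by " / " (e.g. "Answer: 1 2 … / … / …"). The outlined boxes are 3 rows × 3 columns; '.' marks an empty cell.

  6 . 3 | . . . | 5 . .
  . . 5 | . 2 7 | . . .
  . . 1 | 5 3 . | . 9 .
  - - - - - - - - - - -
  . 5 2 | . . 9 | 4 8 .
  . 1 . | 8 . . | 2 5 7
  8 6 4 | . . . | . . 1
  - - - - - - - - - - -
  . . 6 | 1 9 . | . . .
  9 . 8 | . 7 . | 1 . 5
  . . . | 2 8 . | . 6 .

Step 1. [r2c1∈{4}] nothing but 4 survives at r2c1. So r2c1=4.
Step 2. [r6c8∈{3}] only 3 remains possible at r6c8 ⇒ r6c8=3.
Step 3. [r9c3∈{7}] r9c3's peers cover all but 7, so r9c3=7.
Step 4. [r1c6∈{1,4,8}] in col 6, 1 fits only at r1c6, so r1c6=1.
Step 5. [r3c6∈{4,6,8}] in col 6, 8 fits only at r3c6. So r3c6=8.
Step 6. [r3c9∈{2,4,6}] in row 3, 4 fits only at r3c9. So r3c9=4.
Step 7. [r2c4∈{6,9}] in box 2, 6 fits only at r2c4 ⇒ r2c4=6.
Step 8. [r5c1∈{3}] r5c1 has the single candidate 3 ⇒ r5c1=3.
Step 9. [r8c6∈{3,4,6}] r8c6 is the only open cell in row 8 admitting 6, so r8c6=6.
Step 10. [r5c6∈{4}] r5c6 is down to just 4 ⇒ r5c6=4.
Step 11. [r8c4∈{3,4}] box 8 places 4 nowhere but r8c4, so r8c4=4.
Step 12. [r8c8∈{2}] r8c8 has the single candidate 2, so r8c8=2.
Step 13. [r1c8∈{7}] r1c8 is down to just 7, so r1c8=7.
Step 14. [r1c9∈{2,8}] col 9 places 2 nowhere but r1c9. So r1c9=2.
Step 15. [r2c2∈{8,9}] across row 2, 9 lands solely at r2c2. So r2c2=9.
Step 16. [r9c9∈{3,9}] col 9 places 9 nowhere but r9c9. So r9c9=9.
Step 17. [r9c7∈{3}] r9c7 has the single candidate 3. So r9c7=3.
Step 18. [r9c6∈{5}] r9c6 has the single candidate 5. So r9c6=5.
Step 19. [r2c7∈{8}] r2c7's peers cover all but 8. So r2c7=8.
Step 20. [r4c1∈{7}] r4c1 is down to just 7 ⇒ r4c1=7.
Step 21. [r3c1∈{2}] r3c1's peers cover all but 2, so r3c1=2.
Step 22. [r7c2∈{2,3,4}] in row 7, 2 fits only at r7c2, so r7c2=2.
Step 23. [r5c5∈{6}] nothing but 6 survives at r5c5. So r5c5=6.
Step 24. [r7c1∈{5}] r7c1 has the single candidate 5, so r7c1=5.
Step 25. [r8c2∈{3}] nothing but 3 survives at r8c2 ⇒ r8c2=3.
Step 26. [r7c9∈{8}] r7c9's peers cover all but 8, so r7c9=8.
Step 27. [r4c9∈{6}] only 6 remains possible at r4c9, so r4c9=6.
Step 28. [r7c8∈{4}] r7c8 has the single candidate 4 ⇒ r7c8=4.
Step 29. [r1c4∈{9}] r1c4 has the single candidate 9. So r1c4=9.
Step 30. [r6c4∈{7}] r6c4's peers cover all but 7. So r6c4=7.
Step 31. [r2c8∈{1}] only 1 remains possible at r2c8 ⇒ r2c8=1.
Step 32. [r9c1∈{1}] only 1 remains possible at r9c1. So r9c1=1.
Step 33. [r7c6∈{3}] only 3 remains possible at r7c6 ⇒ r7c6=3.
Step 34. [r4c5∈{1}] r4c5's peers cover all but 1. So r4c5=1.
Step 35. [r6c6∈{2}] only 2 remains possible at r6c6 ⇒ r6c6=2.
Step 36. [r4c4∈{3}] r4c4's peers cover all but 3, so r4c4=3.
Step 37. [r7c7∈{7}] nothing but 7 survives at r7c7 ⇒ r7c7=7.
Step 38. [r6c5∈{5}] r6c5's peers cover all but 5 ⇒ r6c5=5.
Step 39. [r1c5∈{4}] r1c5's peers cover all but 4, so r1c5=4.
Step 40. [r1c2∈{8}] r1c2 is down to just 8 ⇒ r1c2=8.
Step 41. [r2c9∈{3}] only 3 remains possible at r2c9 ⇒ r2c9=3.
Step 42. [r3c7∈{6}] only 6 remains possible at r3c7 ⇒ r3c7=6.
Step 43. [r3c2∈{7}] nothing but 7 survives at r3c2. So r3c2=7.
Step 44. [r6c7∈{9}] r6c7 has the single candidate 9. So r6c7=9.
Step 45. [r5c3∈{9}] r5c3 is down to just 9 ⇒ r5c3=9.
Step 46. [r9c2∈{4}] nothing but 4 survives at r9c2 ⇒ r9c2=4.

Answer: 6 8 3 9 4 1 5 7 2 / 4 9 5 6 2 7 8 1 3 / 2 7 1 5 3 8 6 9 4 / 7 5 2 3 1 9 4 8 6 / 3 1 9 8 6 4 2 5 7 / 8 6 4 7 5 2 9 3 1 / 5 2 6 1 9 3 7 4 8 / 9 3 8 4 7 6 1 2 5 / 1 4 7 2 8 5 3 6 9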